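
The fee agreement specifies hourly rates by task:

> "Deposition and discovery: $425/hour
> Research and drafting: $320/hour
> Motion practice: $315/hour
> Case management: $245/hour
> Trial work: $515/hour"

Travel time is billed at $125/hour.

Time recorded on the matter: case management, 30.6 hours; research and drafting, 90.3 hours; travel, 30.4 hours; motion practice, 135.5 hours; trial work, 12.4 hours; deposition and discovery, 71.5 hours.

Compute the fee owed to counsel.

$119,649.00

Deposition and discovery: 71.5 × $425 = $30,387.50
Research and drafting: 90.3 × $320 = $28,896.00
Motion practice: 135.5 × $315 = $42,682.50
Case management: 30.6 × $245 = $7,497.00
Trial work: 12.4 × $515 = $6,386.00
Subtotal: $30,387.50 + $28,896.00 + $42,682.50 + $7,497.00 + $6,386.00 = $115,849.00
Travel: 30.4 × $125 = $3,800.00
Total: $115,849.00 + $3,800.00 = $119,649.00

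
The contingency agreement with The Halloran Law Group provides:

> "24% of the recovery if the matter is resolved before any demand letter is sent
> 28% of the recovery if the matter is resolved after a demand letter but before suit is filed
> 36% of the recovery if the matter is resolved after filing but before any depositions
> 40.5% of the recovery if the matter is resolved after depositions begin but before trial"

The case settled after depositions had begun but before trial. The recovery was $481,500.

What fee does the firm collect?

The matter settled after depositions had begun but before trial, so the 40.5% rate applies.
$481,500 × 40.5% = $195,007.50

$195,007.50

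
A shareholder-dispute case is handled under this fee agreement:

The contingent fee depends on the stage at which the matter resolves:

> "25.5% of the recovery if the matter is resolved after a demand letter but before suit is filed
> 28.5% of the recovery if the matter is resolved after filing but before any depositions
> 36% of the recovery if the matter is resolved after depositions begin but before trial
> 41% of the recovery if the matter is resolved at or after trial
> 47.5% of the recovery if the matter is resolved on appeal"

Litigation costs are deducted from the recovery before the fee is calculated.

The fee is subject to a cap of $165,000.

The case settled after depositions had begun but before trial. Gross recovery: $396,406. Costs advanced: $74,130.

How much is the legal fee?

$116,019.36

Fee base (net of costs): $396,406 − $74,130 = $322,276
The matter settled after depositions had begun but before trial, so the 36% rate applies.
$322,276 × 36% = $116,019.36
$116,019.36 is under the $165,000 cap.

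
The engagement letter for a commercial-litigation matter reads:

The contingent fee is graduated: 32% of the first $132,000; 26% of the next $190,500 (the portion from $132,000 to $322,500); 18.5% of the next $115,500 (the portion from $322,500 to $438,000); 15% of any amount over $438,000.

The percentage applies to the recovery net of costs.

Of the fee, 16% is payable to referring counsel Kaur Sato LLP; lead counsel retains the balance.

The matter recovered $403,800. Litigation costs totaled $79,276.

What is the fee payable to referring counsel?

$14,743.11

Fee base (net of costs): $403,800 − $79,276 = $324,524
First $132,000 at 32% = $42,240.00
Next $190,500 at 26% = $49,530.00
Remaining $2,024 at 18.5% = $374.44
Fee: $42,240.00 + $49,530.00 + $374.44 = $92,144.44
Referral share: 16% of $92,144.44 = $14,743.11; lead counsel retains $92,144.44 − $14,743.11 = $77,401.33.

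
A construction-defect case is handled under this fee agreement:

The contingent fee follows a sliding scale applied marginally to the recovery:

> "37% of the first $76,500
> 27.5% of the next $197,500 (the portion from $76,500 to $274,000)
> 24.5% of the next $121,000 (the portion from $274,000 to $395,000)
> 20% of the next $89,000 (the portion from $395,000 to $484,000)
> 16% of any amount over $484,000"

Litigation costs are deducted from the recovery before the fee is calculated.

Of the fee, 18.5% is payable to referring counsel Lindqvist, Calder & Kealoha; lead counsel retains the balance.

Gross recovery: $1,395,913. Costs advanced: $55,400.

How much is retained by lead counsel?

$217,690.23

Fee base (net of costs): $1,395,913 − $55,400 = $1,340,513
First $76,500 at 37% = $28,305.00
Next $197,500 at 27.5% = $54,312.50
Next $121,000 at 24.5% = $29,645.00
Next $89,000 at 20% = $17,800.00
Remaining $856,513 at 16% = $137,042.08
Fee: $28,305.00 + $54,312.50 + $29,645.00 + $17,800.00 + $137,042.08 = $267,104.58
Referral share: 18.5% of $267,104.58 = $49,414.35; lead counsel retains $267,104.58 − $49,414.35 = $217,690.23.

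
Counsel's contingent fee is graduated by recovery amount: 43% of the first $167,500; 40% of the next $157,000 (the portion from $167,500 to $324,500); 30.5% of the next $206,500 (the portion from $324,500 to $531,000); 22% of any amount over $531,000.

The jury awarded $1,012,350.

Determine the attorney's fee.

First $167,500 at 43% = $72,025.00
Next $157,000 at 40% = $62,800.00
Next $206,500 at 30.5% = $62,982.50
Remaining $481,350 at 22% = $105,897.00
Fee: $72,025.00 + $62,800.00 + $62,982.50 + $105,897.00 = $303,704.50

$303,704.50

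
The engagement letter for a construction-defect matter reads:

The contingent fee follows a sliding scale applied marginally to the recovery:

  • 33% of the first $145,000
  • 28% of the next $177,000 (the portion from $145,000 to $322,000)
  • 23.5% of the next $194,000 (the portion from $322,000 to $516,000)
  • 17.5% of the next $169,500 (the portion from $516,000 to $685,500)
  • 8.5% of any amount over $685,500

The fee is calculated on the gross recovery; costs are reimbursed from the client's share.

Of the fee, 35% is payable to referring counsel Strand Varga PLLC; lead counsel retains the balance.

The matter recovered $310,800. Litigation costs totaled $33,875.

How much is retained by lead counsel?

$61,278.10

Fee base is the gross recovery, $310,800; costs are reimbursed separately.
First $145,000 at 33% = $47,850.00
Remaining $165,800 at 28% = $46,424.00
Fee: $47,850.00 + $46,424.00 = $94,274.00
Referral share: 35% of $94,274.00 = $32,995.90; lead counsel retains $94,274.00 − $32,995.90 = $61,278.10.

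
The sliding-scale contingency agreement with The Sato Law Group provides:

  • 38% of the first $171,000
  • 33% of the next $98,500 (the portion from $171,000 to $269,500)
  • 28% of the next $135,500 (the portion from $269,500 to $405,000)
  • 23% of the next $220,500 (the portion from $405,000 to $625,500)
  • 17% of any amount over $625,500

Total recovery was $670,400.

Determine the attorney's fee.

$193,773.00

First $171,000 at 38% = $64,980.00
Next $98,500 at 33% = $32,505.00
Next $135,500 at 28% = $37,940.00
Next $220,500 at 23% = $50,715.00
Remaining $44,900 at 17% = $7,633.00
Fee: $64,980.00 + $32,505.00 + $37,940.00 + $50,715.00 + $7,633.00 = $193,773.00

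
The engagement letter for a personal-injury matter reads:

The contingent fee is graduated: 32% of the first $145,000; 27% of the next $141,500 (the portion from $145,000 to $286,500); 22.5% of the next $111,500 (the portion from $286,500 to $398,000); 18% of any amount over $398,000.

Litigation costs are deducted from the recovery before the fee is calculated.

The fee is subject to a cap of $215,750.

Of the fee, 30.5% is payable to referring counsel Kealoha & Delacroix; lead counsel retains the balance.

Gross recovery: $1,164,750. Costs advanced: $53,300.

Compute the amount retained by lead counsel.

Fee base (net of costs): $1,164,750 − $53,300 = $1,111,450
First $145,000 at 32% = $46,400.00
Next $141,500 at 27% = $38,205.00
Next $111,500 at 22.5% = $25,087.50
Remaining $713,450 at 18% = $128,421.00
Fee: $46,400.00 + $38,205.00 + $25,087.50 + $128,421.00 = $238,113.50
$238,113.50 exceeds the $215,750 cap, so the fee is capped at $215,750.00.
Referral share: 30.5% of $215,750.00 = $65,803.75; lead counsel retains $215,750.00 − $65,803.75 = $149,946.25.

$149,946.25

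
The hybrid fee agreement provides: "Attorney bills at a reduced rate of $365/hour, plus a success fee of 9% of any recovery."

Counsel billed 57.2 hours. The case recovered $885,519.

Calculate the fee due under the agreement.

$100,574.71

Hourly: 57.2 × $365 = $20,878.00
Success fee: 9% of $885,519 = $79,696.71
Total: $20,878.00 + $79,696.71 = $100,574.71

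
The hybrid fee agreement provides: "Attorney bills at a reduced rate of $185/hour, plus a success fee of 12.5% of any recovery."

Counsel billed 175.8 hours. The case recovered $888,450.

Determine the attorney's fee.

Hourly: 175.8 × $185 = $32,523.00
Success fee: 12.5% of $888,450 = $111,056.25
Total: $32,523.00 + $111,056.25 = $143,579.25

$143,579.25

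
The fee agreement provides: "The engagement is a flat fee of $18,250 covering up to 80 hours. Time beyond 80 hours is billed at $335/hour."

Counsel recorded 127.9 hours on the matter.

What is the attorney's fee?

Flat fee: $18,250.00
Excess hours: 127.9 − 80 = 47.9
Overrun: 47.9 × $335 = $16,046.50
Total: $18,250.00 + $16,046.50 = $34,296.50

$34,296.50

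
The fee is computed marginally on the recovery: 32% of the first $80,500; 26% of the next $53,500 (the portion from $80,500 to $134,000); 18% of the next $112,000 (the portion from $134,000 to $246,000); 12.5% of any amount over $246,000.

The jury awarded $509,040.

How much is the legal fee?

$92,710.00

First $80,500 at 32% = $25,760.00
Next $53,500 at 26% = $13,910.00
Next $112,000 at 18% = $20,160.00
Remaining $263,040 at 12.5% = $32,880.00
Fee: $25,760.00 + $13,910.00 + $20,160.00 + $32,880.00 = $92,710.00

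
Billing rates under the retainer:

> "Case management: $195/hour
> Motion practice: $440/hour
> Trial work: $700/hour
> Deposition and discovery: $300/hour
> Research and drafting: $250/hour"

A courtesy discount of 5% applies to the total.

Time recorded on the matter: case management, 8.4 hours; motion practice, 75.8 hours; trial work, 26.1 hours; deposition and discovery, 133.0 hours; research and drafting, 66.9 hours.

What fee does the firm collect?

Case management: 8.4 × $195 = $1,638.00
Motion practice: 75.8 × $440 = $33,352.00
Trial work: 26.1 × $700 = $18,270.00
Deposition and discovery: 133.0 × $300 = $39,900.00
Research and drafting: 66.9 × $250 = $16,725.00
Subtotal: $109,885.00
Less 5% discount: −$5,494.25
Total: $109,885.00 − $5,494.25 = $104,390.75

$104,390.75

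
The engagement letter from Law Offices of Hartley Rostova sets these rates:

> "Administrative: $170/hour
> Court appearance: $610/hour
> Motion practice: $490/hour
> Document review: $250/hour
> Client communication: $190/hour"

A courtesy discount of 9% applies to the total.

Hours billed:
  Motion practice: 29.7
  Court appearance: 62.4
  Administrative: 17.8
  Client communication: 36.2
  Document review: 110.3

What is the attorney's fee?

Administrative: 17.8 × $170 = $3,026.00
Court appearance: 62.4 × $610 = $38,064.00
Motion practice: 29.7 × $490 = $14,553.00
Document review: 110.3 × $250 = $27,575.00
Client communication: 36.2 × $190 = $6,878.00
Subtotal: $90,096.00
Less 9% discount: −$8,108.64
Total: $90,096.00 − $8,108.64 = $81,987.36

$81,987.36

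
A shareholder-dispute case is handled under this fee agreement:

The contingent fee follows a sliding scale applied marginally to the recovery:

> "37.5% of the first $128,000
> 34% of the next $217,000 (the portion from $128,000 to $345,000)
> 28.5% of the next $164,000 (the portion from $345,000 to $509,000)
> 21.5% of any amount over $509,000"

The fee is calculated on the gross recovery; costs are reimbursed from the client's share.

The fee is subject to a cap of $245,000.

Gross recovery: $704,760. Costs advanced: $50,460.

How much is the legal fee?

$210,608.40

Fee base is the gross recovery, $704,760; costs are reimbursed separately.
First $128,000 at 37.5% = $48,000.00
Next $217,000 at 34% = $73,780.00
Next $164,000 at 28.5% = $46,740.00
Remaining $195,760 at 21.5% = $42,088.40
Fee: $48,000.00 + $73,780.00 + $46,740.00 + $42,088.40 = $210,608.40
$210,608.40 is under the $245,000 cap.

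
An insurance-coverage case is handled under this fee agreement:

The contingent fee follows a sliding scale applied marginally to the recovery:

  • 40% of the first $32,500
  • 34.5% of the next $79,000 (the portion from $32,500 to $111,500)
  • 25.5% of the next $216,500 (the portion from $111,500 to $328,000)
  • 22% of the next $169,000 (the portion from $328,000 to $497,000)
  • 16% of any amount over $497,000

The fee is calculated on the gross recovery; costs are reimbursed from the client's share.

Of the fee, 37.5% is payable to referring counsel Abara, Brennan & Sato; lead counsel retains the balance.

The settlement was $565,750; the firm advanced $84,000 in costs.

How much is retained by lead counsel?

Fee base is the gross recovery, $565,750; costs are reimbursed separately.
First $32,500 at 40% = $13,000.00
Next $79,000 at 34.5% = $27,255.00
Next $216,500 at 25.5% = $55,207.50
Next $169,000 at 22% = $37,180.00
Remaining $68,750 at 16% = $11,000.00
Fee: $13,000.00 + $27,255.00 + $55,207.50 + $37,180.00 + $11,000.00 = $143,642.50
Referral share: 37.5% of $143,642.50 = $53,865.94; lead counsel retains $143,642.50 − $53,865.94 = $89,776.56.

$89,776.56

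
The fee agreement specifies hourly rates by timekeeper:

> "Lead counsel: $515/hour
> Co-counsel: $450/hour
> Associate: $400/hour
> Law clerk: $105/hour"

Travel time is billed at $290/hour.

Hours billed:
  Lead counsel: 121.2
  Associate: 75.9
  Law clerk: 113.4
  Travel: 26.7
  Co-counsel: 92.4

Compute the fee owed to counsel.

Lead counsel: 121.2 × $515 = $62,418.00
Co-counsel: 92.4 × $450 = $41,580.00
Associate: 75.9 × $400 = $30,360.00
Law clerk: 113.4 × $105 = $11,907.00
Subtotal: $62,418.00 + $41,580.00 + $30,360.00 + $11,907.00 = $146,265.00
Travel: 26.7 × $290 = $7,743.00
Total: $146,265.00 + $7,743.00 = $154,008.00

$154,008.00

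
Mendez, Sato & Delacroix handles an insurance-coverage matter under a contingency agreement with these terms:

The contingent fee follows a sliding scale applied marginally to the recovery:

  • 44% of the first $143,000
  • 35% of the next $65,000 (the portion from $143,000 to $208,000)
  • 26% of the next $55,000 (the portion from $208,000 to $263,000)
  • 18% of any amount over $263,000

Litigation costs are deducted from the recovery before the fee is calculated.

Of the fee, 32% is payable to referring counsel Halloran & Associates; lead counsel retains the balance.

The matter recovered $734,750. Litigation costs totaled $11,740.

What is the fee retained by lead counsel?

$124,284.82

Fee base (net of costs): $734,750 − $11,740 = $723,010
First $143,000 at 44% = $62,920.00
Next $65,000 at 35% = $22,750.00
Next $55,000 at 26% = $14,300.00
Remaining $460,010 at 18% = $82,801.80
Fee: $62,920.00 + $22,750.00 + $14,300.00 + $82,801.80 = $182,771.80
Referral share: 32% of $182,771.80 = $58,486.98; lead counsel retains $182,771.80 − $58,486.98 = $124,284.82.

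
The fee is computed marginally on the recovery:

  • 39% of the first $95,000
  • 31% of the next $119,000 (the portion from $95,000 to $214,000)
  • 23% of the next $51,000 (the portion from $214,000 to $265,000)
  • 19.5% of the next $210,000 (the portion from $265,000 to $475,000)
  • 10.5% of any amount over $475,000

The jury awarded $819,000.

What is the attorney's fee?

$162,740.00

First $95,000 at 39% = $37,050.00
Next $119,000 at 31% = $36,890.00
Next $51,000 at 23% = $11,730.00
Next $210,000 at 19.5% = $40,950.00
Remaining $344,000 at 10.5% = $36,120.00
Fee: $37,050.00 + $36,890.00 + $11,730.00 + $40,950.00 + $36,120.00 = $162,740.00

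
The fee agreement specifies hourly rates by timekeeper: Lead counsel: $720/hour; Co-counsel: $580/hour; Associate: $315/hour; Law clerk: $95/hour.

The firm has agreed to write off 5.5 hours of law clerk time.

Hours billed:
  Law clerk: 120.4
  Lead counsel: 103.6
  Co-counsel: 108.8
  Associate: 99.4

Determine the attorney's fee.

Lead counsel: 103.6 × $720 = $74,592.00
Co-counsel: 108.8 × $580 = $63,104.00
Associate: 99.4 × $315 = $31,311.00
Law clerk: 120.4 × $95 = $11,438.00
Subtotal: $180,445.00
Write-off: 5.5 × $95 = $522.50
Total: $180,445.00 − $522.50 = $179,922.50

$179,922.50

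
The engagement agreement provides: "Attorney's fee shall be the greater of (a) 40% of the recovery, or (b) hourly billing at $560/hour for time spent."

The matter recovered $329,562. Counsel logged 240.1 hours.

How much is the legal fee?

(a) 40% of $329,562 = $131,824.80
(b) 240.1 × $560 = $134,456.00
The greater is (b): $134,456.00.

$134,456.00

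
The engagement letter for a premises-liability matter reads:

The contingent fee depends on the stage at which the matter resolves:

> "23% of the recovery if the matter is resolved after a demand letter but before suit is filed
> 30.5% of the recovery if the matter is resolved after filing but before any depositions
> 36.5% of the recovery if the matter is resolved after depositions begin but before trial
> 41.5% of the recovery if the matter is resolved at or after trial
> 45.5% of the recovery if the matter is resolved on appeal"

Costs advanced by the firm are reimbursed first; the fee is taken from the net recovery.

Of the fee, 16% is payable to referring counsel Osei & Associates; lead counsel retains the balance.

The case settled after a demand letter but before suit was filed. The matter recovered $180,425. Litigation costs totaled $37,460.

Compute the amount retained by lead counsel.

Fee base (net of costs): $180,425 − $37,460 = $142,965
The matter settled after a demand letter but before suit was filed, so the 23% rate applies.
$142,965 × 23% = $32,881.95
Referral share: 16% of $32,881.95 = $5,261.11; lead counsel retains $32,881.95 − $5,261.11 = $27,620.84.

$27,620.84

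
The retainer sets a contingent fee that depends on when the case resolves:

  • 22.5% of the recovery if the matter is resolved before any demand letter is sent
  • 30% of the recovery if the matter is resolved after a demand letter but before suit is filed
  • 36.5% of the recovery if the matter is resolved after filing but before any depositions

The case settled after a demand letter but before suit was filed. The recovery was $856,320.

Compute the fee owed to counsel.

The matter settled after a demand letter but before suit was filed, so the 30% rate applies.
$856,320 × 30% = $256,896.00

$256,896.00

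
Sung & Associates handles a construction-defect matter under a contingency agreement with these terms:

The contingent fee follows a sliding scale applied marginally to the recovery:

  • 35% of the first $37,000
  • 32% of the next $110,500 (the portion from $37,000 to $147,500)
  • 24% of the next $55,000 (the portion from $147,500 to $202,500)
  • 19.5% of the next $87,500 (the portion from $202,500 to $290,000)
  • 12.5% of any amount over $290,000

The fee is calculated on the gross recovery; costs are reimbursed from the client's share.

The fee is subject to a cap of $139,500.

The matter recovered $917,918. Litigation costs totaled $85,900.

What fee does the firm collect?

Fee base is the gross recovery, $917,918; costs are reimbursed separately.
First $37,000 at 35% = $12,950.00
Next $110,500 at 32% = $35,360.00
Next $55,000 at 24% = $13,200.00
Next $87,500 at 19.5% = $17,062.50
Remaining $627,918 at 12.5% = $78,489.75
Fee: $12,950.00 + $35,360.00 + $13,200.00 + $17,062.50 + $78,489.75 = $157,062.25
$157,062.25 exceeds the $139,500 cap, so the fee is capped at $139,500.00.

$139,500.00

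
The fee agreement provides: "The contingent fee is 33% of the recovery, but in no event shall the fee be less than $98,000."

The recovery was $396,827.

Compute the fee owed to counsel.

$130,952.91

33% of $396,827 = $130,952.91
That exceeds the $98,000 minimum.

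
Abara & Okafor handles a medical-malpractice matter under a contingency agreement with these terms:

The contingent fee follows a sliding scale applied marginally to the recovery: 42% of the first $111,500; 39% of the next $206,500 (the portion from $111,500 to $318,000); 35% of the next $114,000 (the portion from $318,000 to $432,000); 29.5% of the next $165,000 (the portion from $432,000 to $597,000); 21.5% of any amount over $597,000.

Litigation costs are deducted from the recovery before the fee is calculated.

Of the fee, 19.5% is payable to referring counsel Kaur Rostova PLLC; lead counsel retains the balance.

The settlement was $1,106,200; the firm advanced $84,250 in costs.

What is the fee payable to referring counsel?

$59,924.33

Fee base (net of costs): $1,106,200 − $84,250 = $1,021,950
First $111,500 at 42% = $46,830.00
Next $206,500 at 39% = $80,535.00
Next $114,000 at 35% = $39,900.00
Next $165,000 at 29.5% = $48,675.00
Remaining $424,950 at 21.5% = $91,364.25
Fee: $46,830.00 + $80,535.00 + $39,900.00 + $48,675.00 + $91,364.25 = $307,304.25
Referral share: 19.5% of $307,304.25 = $59,924.33; lead counsel retains $307,304.25 − $59,924.33 = $247,379.92.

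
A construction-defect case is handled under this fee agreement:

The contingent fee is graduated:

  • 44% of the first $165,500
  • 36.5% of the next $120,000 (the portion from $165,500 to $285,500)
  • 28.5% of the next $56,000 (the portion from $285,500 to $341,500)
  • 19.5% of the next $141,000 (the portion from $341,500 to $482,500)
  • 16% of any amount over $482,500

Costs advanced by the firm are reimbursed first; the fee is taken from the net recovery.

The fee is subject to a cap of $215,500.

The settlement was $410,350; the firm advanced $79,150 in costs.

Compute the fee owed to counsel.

$129,644.50

Fee base (net of costs): $410,350 − $79,150 = $331,200
First $165,500 at 44% = $72,820.00
Next $120,000 at 36.5% = $43,800.00
Remaining $45,700 at 28.5% = $13,024.50
Fee: $72,820.00 + $43,800.00 + $13,024.50 = $129,644.50
$129,644.50 is under the $215,500 cap.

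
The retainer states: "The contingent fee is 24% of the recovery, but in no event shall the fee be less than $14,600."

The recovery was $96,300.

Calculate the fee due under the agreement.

$23,112.00

24% of $96,300 = $23,112.00
That exceeds the $14,600 minimum.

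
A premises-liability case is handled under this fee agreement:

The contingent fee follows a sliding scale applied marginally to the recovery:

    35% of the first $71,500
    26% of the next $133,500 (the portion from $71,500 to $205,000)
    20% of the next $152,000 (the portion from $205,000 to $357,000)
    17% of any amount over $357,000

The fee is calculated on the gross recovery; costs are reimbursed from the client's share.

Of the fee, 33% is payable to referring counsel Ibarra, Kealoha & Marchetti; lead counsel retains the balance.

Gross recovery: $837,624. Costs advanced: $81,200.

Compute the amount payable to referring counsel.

$56,707.56

Fee base is the gross recovery, $837,624; costs are reimbursed separately.
First $71,500 at 35% = $25,025.00
Next $133,500 at 26% = $34,710.00
Next $152,000 at 20% = $30,400.00
Remaining $480,624 at 17% = $81,706.08
Fee: $25,025.00 + $34,710.00 + $30,400.00 + $81,706.08 = $171,841.08
Referral share: 33% of $171,841.08 = $56,707.56; lead counsel retains $171,841.08 − $56,707.56 = $115,133.52.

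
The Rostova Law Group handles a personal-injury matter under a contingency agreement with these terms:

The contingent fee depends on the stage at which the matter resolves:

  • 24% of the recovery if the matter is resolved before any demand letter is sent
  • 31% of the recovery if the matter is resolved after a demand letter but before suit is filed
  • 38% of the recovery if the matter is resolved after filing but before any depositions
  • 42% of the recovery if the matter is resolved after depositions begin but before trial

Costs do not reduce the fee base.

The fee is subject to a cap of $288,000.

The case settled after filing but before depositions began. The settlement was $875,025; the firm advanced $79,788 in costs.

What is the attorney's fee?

$288,000.00

Fee base is the gross recovery, $875,025; costs are reimbursed separately.
The matter settled after filing but before depositions began, so the 38% rate applies.
$875,025 × 38% = $332,509.50
$332,509.50 exceeds the $288,000 cap, so the fee is capped at $288,000.00.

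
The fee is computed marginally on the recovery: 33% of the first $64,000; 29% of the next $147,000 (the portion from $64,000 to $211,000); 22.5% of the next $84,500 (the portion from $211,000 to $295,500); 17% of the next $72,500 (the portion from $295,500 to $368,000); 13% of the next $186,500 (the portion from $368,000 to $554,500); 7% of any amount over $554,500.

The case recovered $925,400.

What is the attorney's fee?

$145,295.50

First $64,000 at 33% = $21,120.00
Next $147,000 at 29% = $42,630.00
Next $84,500 at 22.5% = $19,012.50
Next $72,500 at 17% = $12,325.00
Next $186,500 at 13% = $24,245.00
Remaining $370,900 at 7% = $25,963.00
Fee: $21,120.00 + $42,630.00 + $19,012.50 + $12,325.00 + $24,245.00 + $25,963.00 = $145,295.50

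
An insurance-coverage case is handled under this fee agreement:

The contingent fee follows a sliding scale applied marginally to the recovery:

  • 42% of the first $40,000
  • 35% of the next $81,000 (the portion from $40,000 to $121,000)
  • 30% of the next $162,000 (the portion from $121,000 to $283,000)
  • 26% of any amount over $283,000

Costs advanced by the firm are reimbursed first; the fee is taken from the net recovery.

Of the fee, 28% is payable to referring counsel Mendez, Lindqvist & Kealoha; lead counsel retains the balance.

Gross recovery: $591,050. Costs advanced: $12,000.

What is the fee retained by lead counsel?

$122,920.56

Fee base (net of costs): $591,050 − $12,000 = $579,050
First $40,000 at 42% = $16,800.00
Next $81,000 at 35% = $28,350.00
Next $162,000 at 30% = $48,600.00
Remaining $296,050 at 26% = $76,973.00
Fee: $16,800.00 + $28,350.00 + $48,600.00 + $76,973.00 = $170,723.00
Referral share: 28% of $170,723.00 = $47,802.44; lead counsel retains $170,723.00 − $47,802.44 = $122,920.56.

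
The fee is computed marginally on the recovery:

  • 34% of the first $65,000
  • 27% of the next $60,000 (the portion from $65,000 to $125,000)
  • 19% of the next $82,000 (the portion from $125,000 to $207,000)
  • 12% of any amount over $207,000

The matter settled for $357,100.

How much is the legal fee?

$71,892.00

First $65,000 at 34% = $22,100.00
Next $60,000 at 27% = $16,200.00
Next $82,000 at 19% = $15,580.00
Remaining $150,100 at 12% = $18,012.00
Fee: $22,100.00 + $16,200.00 + $15,580.00 + $18,012.00 = $71,892.00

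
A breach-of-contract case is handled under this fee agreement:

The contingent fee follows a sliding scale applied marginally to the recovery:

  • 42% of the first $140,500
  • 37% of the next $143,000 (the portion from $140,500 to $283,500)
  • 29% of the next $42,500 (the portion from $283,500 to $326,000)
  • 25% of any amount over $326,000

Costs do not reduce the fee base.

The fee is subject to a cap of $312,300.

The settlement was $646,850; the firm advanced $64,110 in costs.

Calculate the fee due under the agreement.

$204,457.50

Fee base is the gross recovery, $646,850; costs are reimbursed separately.
First $140,500 at 42% = $59,010.00
Next $143,000 at 37% = $52,910.00
Next $42,500 at 29% = $12,325.00
Remaining $320,850 at 25% = $80,212.50
Fee: $59,010.00 + $52,910.00 + $12,325.00 + $80,212.50 = $204,457.50
$204,457.50 is under the $312,300 cap.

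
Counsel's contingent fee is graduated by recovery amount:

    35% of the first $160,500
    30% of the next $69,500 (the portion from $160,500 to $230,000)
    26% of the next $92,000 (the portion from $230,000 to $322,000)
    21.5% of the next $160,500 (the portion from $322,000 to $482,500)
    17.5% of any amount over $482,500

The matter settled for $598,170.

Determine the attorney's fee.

First $160,500 at 35% = $56,175.00
Next $69,500 at 30% = $20,850.00
Next $92,000 at 26% = $23,920.00
Next $160,500 at 21.5% = $34,507.50
Remaining $115,670 at 17.5% = $20,242.25
Fee: $56,175.00 + $20,850.00 + $23,920.00 + $34,507.50 + $20,242.25 = $155,694.75

$155,694.75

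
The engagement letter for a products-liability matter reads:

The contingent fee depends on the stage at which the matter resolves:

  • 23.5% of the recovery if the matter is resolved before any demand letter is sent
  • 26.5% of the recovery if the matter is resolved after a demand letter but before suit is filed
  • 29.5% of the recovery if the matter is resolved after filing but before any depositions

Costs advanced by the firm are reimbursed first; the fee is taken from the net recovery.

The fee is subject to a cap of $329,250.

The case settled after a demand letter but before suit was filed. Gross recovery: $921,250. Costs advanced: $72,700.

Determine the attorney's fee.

$224,865.75

Fee base (net of costs): $921,250 − $72,700 = $848,550
The matter settled after a demand letter but before suit was filed, so the 26.5% rate applies.
$848,550 × 26.5% = $224,865.75
$224,865.75 is under the $329,250 cap.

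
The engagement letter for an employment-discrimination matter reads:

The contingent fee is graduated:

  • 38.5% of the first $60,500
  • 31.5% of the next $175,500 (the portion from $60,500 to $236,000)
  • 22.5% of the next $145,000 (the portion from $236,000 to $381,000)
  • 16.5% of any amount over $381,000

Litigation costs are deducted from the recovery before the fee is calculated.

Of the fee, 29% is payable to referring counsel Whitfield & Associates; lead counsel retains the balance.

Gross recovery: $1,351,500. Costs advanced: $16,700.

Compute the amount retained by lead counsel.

$190,689.67

Fee base (net of costs): $1,351,500 − $16,700 = $1,334,800
First $60,500 at 38.5% = $23,292.50
Next $175,500 at 31.5% = $55,282.50
Next $145,000 at 22.5% = $32,625.00
Remaining $953,800 at 16.5% = $157,377.00
Fee: $23,292.50 + $55,282.50 + $32,625.00 + $157,377.00 = $268,577.00
Referral share: 29% of $268,577.00 = $77,887.33; lead counsel retains $268,577.00 − $77,887.33 = $190,689.67.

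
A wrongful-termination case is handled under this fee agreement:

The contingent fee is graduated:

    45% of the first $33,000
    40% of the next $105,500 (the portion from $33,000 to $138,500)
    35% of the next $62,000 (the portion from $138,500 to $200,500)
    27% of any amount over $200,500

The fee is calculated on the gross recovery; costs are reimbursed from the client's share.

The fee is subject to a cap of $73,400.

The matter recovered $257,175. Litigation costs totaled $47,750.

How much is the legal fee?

$73,400.00

Fee base is the gross recovery, $257,175; costs are reimbursed separately.
First $33,000 at 45% = $14,850.00
Next $105,500 at 40% = $42,200.00
Next $62,000 at 35% = $21,700.00
Remaining $56,675 at 27% = $15,302.25
Fee: $14,850.00 + $42,200.00 + $21,700.00 + $15,302.25 = $94,052.25
$94,052.25 exceeds the $73,400 cap, so the fee is capped at $73,400.00.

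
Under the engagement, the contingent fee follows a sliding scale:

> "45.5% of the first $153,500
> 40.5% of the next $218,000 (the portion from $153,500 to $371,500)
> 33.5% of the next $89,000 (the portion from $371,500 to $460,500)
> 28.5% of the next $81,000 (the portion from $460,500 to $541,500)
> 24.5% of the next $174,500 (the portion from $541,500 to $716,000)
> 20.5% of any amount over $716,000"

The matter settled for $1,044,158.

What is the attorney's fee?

$321,057.39

First $153,500 at 45.5% = $69,842.50
Next $218,000 at 40.5% = $88,290.00
Next $89,000 at 33.5% = $29,815.00
Next $81,000 at 28.5% = $23,085.00
Next $174,500 at 24.5% = $42,752.50
Remaining $328,158 at 20.5% = $67,272.39
Fee: $69,842.50 + $88,290.00 + $29,815.00 + $23,085.00 + $42,752.50 + $67,272.39 = $321,057.39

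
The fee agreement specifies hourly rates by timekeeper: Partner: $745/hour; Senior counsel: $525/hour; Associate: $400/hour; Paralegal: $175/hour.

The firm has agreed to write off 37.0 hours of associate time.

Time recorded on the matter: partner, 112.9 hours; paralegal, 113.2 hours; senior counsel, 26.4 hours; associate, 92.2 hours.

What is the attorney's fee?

$139,860.50

Partner: 112.9 × $745 = $84,110.50
Senior counsel: 26.4 × $525 = $13,860.00
Associate: 92.2 × $400 = $36,880.00
Paralegal: 113.2 × $175 = $19,810.00
Subtotal: $154,660.50
Write-off: 37.0 × $400 = $14,800.00
Total: $154,660.50 − $14,800.00 = $139,860.50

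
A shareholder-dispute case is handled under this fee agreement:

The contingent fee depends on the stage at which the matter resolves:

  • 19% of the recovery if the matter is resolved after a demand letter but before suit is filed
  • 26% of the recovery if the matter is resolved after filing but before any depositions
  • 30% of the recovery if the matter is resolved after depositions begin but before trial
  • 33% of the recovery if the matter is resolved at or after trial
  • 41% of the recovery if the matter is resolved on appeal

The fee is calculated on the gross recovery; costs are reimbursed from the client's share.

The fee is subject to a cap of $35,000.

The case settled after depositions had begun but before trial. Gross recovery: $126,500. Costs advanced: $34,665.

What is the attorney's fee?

$35,000.00

Fee base is the gross recovery, $126,500; costs are reimbursed separately.
The matter settled after depositions had begun but before trial, so the 30% rate applies.
$126,500 × 30% = $37,950.00
$37,950.00 exceeds the $35,000 cap, so the fee is capped at $35,000.00.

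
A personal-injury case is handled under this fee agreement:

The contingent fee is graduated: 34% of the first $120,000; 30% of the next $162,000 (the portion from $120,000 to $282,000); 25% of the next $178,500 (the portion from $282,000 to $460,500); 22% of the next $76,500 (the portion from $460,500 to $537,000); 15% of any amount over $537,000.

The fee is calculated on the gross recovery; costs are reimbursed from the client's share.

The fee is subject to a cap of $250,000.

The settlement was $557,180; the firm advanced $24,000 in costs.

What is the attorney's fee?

$153,882.00

Fee base is the gross recovery, $557,180; costs are reimbursed separately.
First $120,000 at 34% = $40,800.00
Next $162,000 at 30% = $48,600.00
Next $178,500 at 25% = $44,625.00
Next $76,500 at 22% = $16,830.00
Remaining $20,180 at 15% = $3,027.00
Fee: $40,800.00 + $48,600.00 + $44,625.00 + $16,830.00 + $3,027.00 = $153,882.00
$153,882.00 is under the $250,000 cap.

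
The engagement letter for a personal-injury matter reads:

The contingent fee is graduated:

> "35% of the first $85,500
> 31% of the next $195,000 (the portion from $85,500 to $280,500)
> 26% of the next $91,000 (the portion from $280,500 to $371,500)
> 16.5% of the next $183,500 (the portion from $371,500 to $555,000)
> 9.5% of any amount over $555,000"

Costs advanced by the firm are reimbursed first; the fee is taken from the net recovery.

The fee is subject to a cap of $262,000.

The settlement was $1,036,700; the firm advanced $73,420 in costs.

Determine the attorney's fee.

Fee base (net of costs): $1,036,700 − $73,420 = $963,280
First $85,500 at 35% = $29,925.00
Next $195,000 at 31% = $60,450.00
Next $91,000 at 26% = $23,660.00
Next $183,500 at 16.5% = $30,277.50
Remaining $408,280 at 9.5% = $38,786.60
Fee: $29,925.00 + $60,450.00 + $23,660.00 + $30,277.50 + $38,786.60 = $183,099.10
$183,099.10 is under the $262,000 cap.

$183,099.10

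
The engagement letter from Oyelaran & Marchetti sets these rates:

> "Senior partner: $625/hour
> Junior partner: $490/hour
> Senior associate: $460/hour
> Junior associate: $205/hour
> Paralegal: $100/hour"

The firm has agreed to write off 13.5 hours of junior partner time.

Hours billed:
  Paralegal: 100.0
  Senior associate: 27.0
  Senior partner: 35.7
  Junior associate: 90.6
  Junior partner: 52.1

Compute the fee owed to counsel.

Senior partner: 35.7 × $625 = $22,312.50
Junior partner: 52.1 × $490 = $25,529.00
Senior associate: 27.0 × $460 = $12,420.00
Junior associate: 90.6 × $205 = $18,573.00
Paralegal: 100.0 × $100 = $10,000.00
Subtotal: $88,834.50
Write-off: 13.5 × $490 = $6,615.00
Total: $88,834.50 − $6,615.00 = $82,219.50

$82,219.50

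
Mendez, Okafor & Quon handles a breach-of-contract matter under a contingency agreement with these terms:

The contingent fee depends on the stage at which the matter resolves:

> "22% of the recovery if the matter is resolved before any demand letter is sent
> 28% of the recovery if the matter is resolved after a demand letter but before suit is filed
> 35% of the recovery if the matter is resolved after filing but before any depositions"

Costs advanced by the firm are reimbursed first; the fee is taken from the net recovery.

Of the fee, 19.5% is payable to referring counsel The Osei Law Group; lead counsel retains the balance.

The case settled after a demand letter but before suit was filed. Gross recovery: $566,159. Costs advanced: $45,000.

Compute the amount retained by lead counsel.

Fee base (net of costs): $566,159 − $45,000 = $521,159
The matter settled after a demand letter but before suit was filed, so the 28% rate applies.
$521,159 × 28% = $145,924.52
Referral share: 19.5% of $145,924.52 = $28,455.28; lead counsel retains $145,924.52 − $28,455.28 = $117,469.24.

$117,469.24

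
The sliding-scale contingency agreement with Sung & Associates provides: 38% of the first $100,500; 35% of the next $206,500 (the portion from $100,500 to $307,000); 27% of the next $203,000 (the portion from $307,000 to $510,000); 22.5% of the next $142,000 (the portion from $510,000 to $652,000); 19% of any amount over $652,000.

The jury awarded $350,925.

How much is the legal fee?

First $100,500 at 38% = $38,190.00
Next $206,500 at 35% = $72,275.00
Remaining $43,925 at 27% = $11,859.75
Fee: $38,190.00 + $72,275.00 + $11,859.75 = $122,324.75

$122,324.75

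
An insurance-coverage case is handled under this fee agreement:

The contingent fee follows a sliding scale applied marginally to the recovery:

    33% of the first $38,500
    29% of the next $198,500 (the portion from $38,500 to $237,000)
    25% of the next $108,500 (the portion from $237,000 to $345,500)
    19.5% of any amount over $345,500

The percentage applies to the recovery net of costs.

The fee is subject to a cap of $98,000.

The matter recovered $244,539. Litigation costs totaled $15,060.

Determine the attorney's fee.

$68,088.91

Fee base (net of costs): $244,539 − $15,060 = $229,479
First $38,500 at 33% = $12,705.00
Remaining $190,979 at 29% = $55,383.91
Fee: $12,705.00 + $55,383.91 = $68,088.91
$68,088.91 is under the $98,000 cap.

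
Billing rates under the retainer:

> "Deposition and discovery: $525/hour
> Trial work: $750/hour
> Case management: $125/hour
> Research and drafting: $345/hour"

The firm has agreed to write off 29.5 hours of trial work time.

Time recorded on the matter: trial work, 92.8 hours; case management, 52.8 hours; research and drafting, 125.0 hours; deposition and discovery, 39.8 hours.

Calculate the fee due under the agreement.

Deposition and discovery: 39.8 × $525 = $20,895.00
Trial work: 92.8 × $750 = $69,600.00
Case management: 52.8 × $125 = $6,600.00
Research and drafting: 125.0 × $345 = $43,125.00
Subtotal: $140,220.00
Write-off: 29.5 × $750 = $22,125.00
Total: $140,220.00 − $22,125.00 = $118,095.00

$118,095.00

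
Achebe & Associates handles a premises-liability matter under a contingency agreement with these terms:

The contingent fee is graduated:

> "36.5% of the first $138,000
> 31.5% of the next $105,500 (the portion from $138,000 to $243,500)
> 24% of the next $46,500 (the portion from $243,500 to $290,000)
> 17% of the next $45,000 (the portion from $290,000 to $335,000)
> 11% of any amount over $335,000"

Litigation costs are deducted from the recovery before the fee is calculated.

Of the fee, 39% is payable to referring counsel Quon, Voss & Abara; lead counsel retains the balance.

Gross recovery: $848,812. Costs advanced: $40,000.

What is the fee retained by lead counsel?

$94,264.41

Fee base (net of costs): $848,812 − $40,000 = $808,812
First $138,000 at 36.5% = $50,370.00
Next $105,500 at 31.5% = $33,232.50
Next $46,500 at 24% = $11,160.00
Next $45,000 at 17% = $7,650.00
Remaining $473,812 at 11% = $52,119.32
Fee: $50,370.00 + $33,232.50 + $11,160.00 + $7,650.00 + $52,119.32 = $154,531.82
Referral share: 39% of $154,531.82 = $60,267.41; lead counsel retains $154,531.82 − $60,267.41 = $94,264.41.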